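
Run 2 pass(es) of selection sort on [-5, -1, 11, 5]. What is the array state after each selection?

Pass 1: Select minimum -5 at index 0, swap -> [-5, -1, 11, 5]
Pass 2: Select minimum -1 at index 1, swap -> [-5, -1, 11, 5]


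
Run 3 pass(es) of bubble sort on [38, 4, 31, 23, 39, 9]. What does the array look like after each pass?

After pass 1: [4, 31, 23, 38, 9, 39] (4 swaps)
After pass 2: [4, 23, 31, 9, 38, 39] (2 swaps)
After pass 3: [4, 23, 9, 31, 38, 39] (1 swaps)
Total swaps: 7


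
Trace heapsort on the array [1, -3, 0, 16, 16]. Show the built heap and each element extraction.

Build heap: [16, 16, 0, -3, 1]
Extract 16: [16, 1, 0, -3, 16]
Extract 16: [1, -3, 0, 16, 16]
Extract 1: [0, -3, 1, 16, 16]
Extract 0: [-3, 0, 1, 16, 16]


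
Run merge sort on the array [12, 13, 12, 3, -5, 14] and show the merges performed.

Divide and conquer:
  Merge [13] + [12] -> [12, 13]
  Merge [12] + [12, 13] -> [12, 12, 13]
  Merge [-5] + [14] -> [-5, 14]
  Merge [3] + [-5, 14] -> [-5, 3, 14]
  Merge [12, 12, 13] + [-5, 3, 14] -> [-5, 3, 12, 12, 13, 14]


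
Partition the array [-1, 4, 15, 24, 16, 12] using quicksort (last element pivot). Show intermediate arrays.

Partition 1: pivot=12 at index 2 -> [-1, 4, 12, 24, 16, 15]
Partition 2: pivot=4 at index 1 -> [-1, 4, 12, 24, 16, 15]
Partition 3: pivot=15 at index 3 -> [-1, 4, 12, 15, 16, 24]
Partition 4: pivot=24 at index 5 -> [-1, 4, 12, 15, 16, 24]


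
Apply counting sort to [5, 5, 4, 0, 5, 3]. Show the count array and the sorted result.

Count array: [1, 0, 0, 1, 1, 3]
(count[i] = number of elements equal to i)
Cumulative count: [1, 1, 1, 2, 3, 6]
Sorted: [0, 3, 4, 5, 5, 5]


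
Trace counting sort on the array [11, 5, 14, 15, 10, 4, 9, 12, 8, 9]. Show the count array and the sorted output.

Count array: [0, 0, 0, 0, 1, 1, 0, 0, 1, 2, 1, 1, 1, 0, 1, 1]
(count[i] = number of elements equal to i)
Cumulative count: [0, 0, 0, 0, 1, 2, 2, 2, 3, 5, 6, 7, 8, 8, 9, 10]
Sorted: [4, 5, 8, 9, 9, 10, 11, 12, 14, 15]


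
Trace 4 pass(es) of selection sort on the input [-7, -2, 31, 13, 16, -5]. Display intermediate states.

Pass 1: Select minimum -7 at index 0, swap -> [-7, -2, 31, 13, 16, -5]
Pass 2: Select minimum -5 at index 5, swap -> [-7, -5, 31, 13, 16, -2]
Pass 3: Select minimum -2 at index 5, swap -> [-7, -5, -2, 13, 16, 31]
Pass 4: Select minimum 13 at index 3, swap -> [-7, -5, -2, 13, 16, 31]


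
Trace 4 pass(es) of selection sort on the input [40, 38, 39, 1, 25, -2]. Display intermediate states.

Pass 1: Select minimum -2 at index 5, swap -> [-2, 38, 39, 1, 25, 40]
Pass 2: Select minimum 1 at index 3, swap -> [-2, 1, 39, 38, 25, 40]
Pass 3: Select minimum 25 at index 4, swap -> [-2, 1, 25, 38, 39, 40]
Pass 4: Select minimum 38 at index 3, swap -> [-2, 1, 25, 38, 39, 40]


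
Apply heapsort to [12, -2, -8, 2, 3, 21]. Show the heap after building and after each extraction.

Build heap: [21, 3, 12, 2, -2, -8]
Extract 21: [12, 3, -8, 2, -2, 21]
Extract 12: [3, 2, -8, -2, 12, 21]
Extract 3: [2, -2, -8, 3, 12, 21]
Extract 2: [-2, -8, 2, 3, 12, 21]
Extract -2: [-8, -2, 2, 3, 12, 21]


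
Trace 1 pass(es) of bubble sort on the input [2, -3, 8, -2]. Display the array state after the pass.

After pass 1: [-3, 2, -2, 8] (2 swaps)
Total swaps: 2


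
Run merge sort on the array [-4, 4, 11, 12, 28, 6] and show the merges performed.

Divide and conquer:
  Merge [4] + [11] -> [4, 11]
  Merge [-4] + [4, 11] -> [-4, 4, 11]
  Merge [28] + [6] -> [6, 28]
  Merge [12] + [6, 28] -> [6, 12, 28]
  Merge [-4, 4, 11] + [6, 12, 28] -> [-4, 4, 6, 11, 12, 28]


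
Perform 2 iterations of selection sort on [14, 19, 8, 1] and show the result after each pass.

Pass 1: Select minimum 1 at index 3, swap -> [1, 19, 8, 14]
Pass 2: Select minimum 8 at index 2, swap -> [1, 8, 19, 14]


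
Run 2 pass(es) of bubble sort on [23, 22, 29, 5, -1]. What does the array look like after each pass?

After pass 1: [22, 23, 5, -1, 29] (3 swaps)
After pass 2: [22, 5, -1, 23, 29] (2 swaps)
Total swaps: 5


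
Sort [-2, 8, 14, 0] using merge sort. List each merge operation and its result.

Divide and conquer:
  Merge [-2] + [8] -> [-2, 8]
  Merge [14] + [0] -> [0, 14]
  Merge [-2, 8] + [0, 14] -> [-2, 0, 8, 14]


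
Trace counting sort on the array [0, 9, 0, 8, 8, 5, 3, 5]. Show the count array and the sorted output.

Count array: [2, 0, 0, 1, 0, 2, 0, 0, 2, 1]
(count[i] = number of elements equal to i)
Cumulative count: [2, 2, 2, 3, 3, 5, 5, 5, 7, 8]
Sorted: [0, 0, 3, 5, 5, 8, 8, 9]


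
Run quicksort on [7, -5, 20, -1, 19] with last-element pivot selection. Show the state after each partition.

Partition 1: pivot=19 at index 3 -> [7, -5, -1, 19, 20]
Partition 2: pivot=-1 at index 1 -> [-5, -1, 7, 19, 20]


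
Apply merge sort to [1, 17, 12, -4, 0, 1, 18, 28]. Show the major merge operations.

Divide and conquer:
  Merge [1] + [17] -> [1, 17]
  Merge [12] + [-4] -> [-4, 12]
  Merge [1, 17] + [-4, 12] -> [-4, 1, 12, 17]
  Merge [0] + [1] -> [0, 1]
  Merge [18] + [28] -> [18, 28]
  Merge [0, 1] + [18, 28] -> [0, 1, 18, 28]
  Merge [-4, 1, 12, 17] + [0, 1, 18, 28] -> [-4, 0, 1, 1, 12, 17, 18, 28]


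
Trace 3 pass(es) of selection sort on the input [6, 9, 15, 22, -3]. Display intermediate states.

Pass 1: Select minimum -3 at index 4, swap -> [-3, 9, 15, 22, 6]
Pass 2: Select minimum 6 at index 4, swap -> [-3, 6, 15, 22, 9]
Pass 3: Select minimum 9 at index 4, swap -> [-3, 6, 9, 22, 15]


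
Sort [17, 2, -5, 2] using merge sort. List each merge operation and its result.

Divide and conquer:
  Merge [17] + [2] -> [2, 17]
  Merge [-5] + [2] -> [-5, 2]
  Merge [2, 17] + [-5, 2] -> [-5, 2, 2, 17]


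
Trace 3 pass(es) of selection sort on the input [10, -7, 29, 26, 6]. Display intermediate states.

Pass 1: Select minimum -7 at index 1, swap -> [-7, 10, 29, 26, 6]
Pass 2: Select minimum 6 at index 4, swap -> [-7, 6, 29, 26, 10]
Pass 3: Select minimum 10 at index 4, swap -> [-7, 6, 10, 26, 29]


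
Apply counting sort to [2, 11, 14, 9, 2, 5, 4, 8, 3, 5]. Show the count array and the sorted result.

Count array: [0, 0, 2, 1, 1, 2, 0, 0, 1, 1, 0, 1, 0, 0, 1]
(count[i] = number of elements equal to i)
Cumulative count: [0, 0, 2, 3, 4, 6, 6, 6, 7, 8, 8, 9, 9, 9, 10]
Sorted: [2, 2, 3, 4, 5, 5, 8, 9, 11, 14]


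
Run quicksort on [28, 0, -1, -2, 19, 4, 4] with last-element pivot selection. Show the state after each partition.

Partition 1: pivot=4 at index 4 -> [0, -1, -2, 4, 4, 28, 19]
Partition 2: pivot=4 at index 3 -> [0, -1, -2, 4, 4, 28, 19]
Partition 3: pivot=-2 at index 0 -> [-2, -1, 0, 4, 4, 28, 19]
Partition 4: pivot=0 at index 2 -> [-2, -1, 0, 4, 4, 28, 19]
Partition 5: pivot=19 at index 5 -> [-2, -1, 0, 4, 4, 19, 28]


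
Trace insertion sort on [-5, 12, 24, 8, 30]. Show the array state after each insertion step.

First element -5 is already 'sorted'
Insert 12: shifted 0 elements -> [-5, 12, 24, 8, 30]
Insert 24: shifted 0 elements -> [-5, 12, 24, 8, 30]
Insert 8: shifted 2 elements -> [-5, 8, 12, 24, 30]
Insert 30: shifted 0 elements -> [-5, 8, 12, 24, 30]


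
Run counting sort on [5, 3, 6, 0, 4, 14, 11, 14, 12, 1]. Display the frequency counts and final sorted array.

Count array: [1, 1, 0, 1, 1, 1, 1, 0, 0, 0, 0, 1, 1, 0, 2]
(count[i] = number of elements equal to i)
Cumulative count: [1, 2, 2, 3, 4, 5, 6, 6, 6, 6, 6, 7, 8, 8, 10]
Sorted: [0, 1, 3, 4, 5, 6, 11, 12, 14, 14]


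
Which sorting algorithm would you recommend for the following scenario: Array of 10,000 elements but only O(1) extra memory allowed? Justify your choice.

Best choice: Heapsort
Reason: Heapsort rearranges the array in place using O(1) auxiliary space and still guarantees O(n log n) time; quicksort partitions in place but needs Theta(log n) stack space for recursion (O(n) in the worst case), and mergesort requires O(n) auxiliary space


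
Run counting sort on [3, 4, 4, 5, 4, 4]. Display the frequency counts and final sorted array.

Count array: [0, 0, 0, 1, 4, 1]
(count[i] = number of elements equal to i)
Cumulative count: [0, 0, 0, 1, 5, 6]
Sorted: [3, 4, 4, 4, 4, 5]


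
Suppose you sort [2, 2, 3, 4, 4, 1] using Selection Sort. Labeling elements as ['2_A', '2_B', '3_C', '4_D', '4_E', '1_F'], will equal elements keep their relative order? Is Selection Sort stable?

Trace Selection Sort on the labeled array (the key is the number; the letter only tracks identity):
  Pass 1: minimum of unsorted part is 1_F at index 5; swap it with 2_A at index 0 -> [1_F, 2_B, 3_C, 4_D, 4_E, 2_A]
  Pass 2: minimum 2_B is already at index 1; no swap -> [1_F, 2_B, 3_C, 4_D, 4_E, 2_A]
  Pass 3: minimum of unsorted part is 2_A at index 5; swap it with 3_C at index 2 -> [1_F, 2_B, 2_A, 4_D, 4_E, 3_C]
  Pass 4: minimum of unsorted part is 3_C at index 5; swap it with 4_D at index 3 -> [1_F, 2_B, 2_A, 3_C, 4_E, 4_D]
  Pass 5: minimum 4_E is already at index 4; no swap -> [1_F, 2_B, 2_A, 3_C, 4_E, 4_D]
Final order: [1_F, 2_B, 2_A, 3_C, 4_E, 4_D]
Equal keys:
  value 2: originally 2_A, 2_B; after sorting 2_B, 2_A -> order changed
  value 4: originally 4_D, 4_E; after sorting 4_E, 4_D -> order changed
Equal keys were reordered, so Selection Sort is not stable: the long-range swap that moves the minimum into place can carry an element past an equal key. (One such input is enough; an unstable sort may happen to preserve order on other inputs, but it gives no guarantee.)
Answer: Not stable


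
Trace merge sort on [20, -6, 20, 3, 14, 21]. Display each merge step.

Divide and conquer:
  Merge [-6] + [20] -> [-6, 20]
  Merge [20] + [-6, 20] -> [-6, 20, 20]
  Merge [14] + [21] -> [14, 21]
  Merge [3] + [14, 21] -> [3, 14, 21]
  Merge [-6, 20, 20] + [3, 14, 21] -> [-6, 3, 14, 20, 20, 21]


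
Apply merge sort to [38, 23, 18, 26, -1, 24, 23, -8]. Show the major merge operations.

Divide and conquer:
  Merge [38] + [23] -> [23, 38]
  Merge [18] + [26] -> [18, 26]
  Merge [23, 38] + [18, 26] -> [18, 23, 26, 38]
  Merge [-1] + [24] -> [-1, 24]
  Merge [23] + [-8] -> [-8, 23]
  Merge [-1, 24] + [-8, 23] -> [-8, -1, 23, 24]
  Merge [18, 23, 26, 38] + [-8, -1, 23, 24] -> [-8, -1, 18, 23, 23, 24, 26, 38]


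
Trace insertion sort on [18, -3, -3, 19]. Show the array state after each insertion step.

First element 18 is already 'sorted'
Insert -3: shifted 1 elements -> [-3, 18, -3, 19]
Insert -3: shifted 1 elements -> [-3, -3, 18, 19]
Insert 19: shifted 0 elements -> [-3, -3, 18, 19]


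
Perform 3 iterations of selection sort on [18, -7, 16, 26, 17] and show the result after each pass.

Pass 1: Select minimum -7 at index 1, swap -> [-7, 18, 16, 26, 17]
Pass 2: Select minimum 16 at index 2, swap -> [-7, 16, 18, 26, 17]
Pass 3: Select minimum 17 at index 4, swap -> [-7, 16, 17, 26, 18]


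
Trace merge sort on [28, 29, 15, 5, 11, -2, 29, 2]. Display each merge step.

Divide and conquer:
  Merge [28] + [29] -> [28, 29]
  Merge [15] + [5] -> [5, 15]
  Merge [28, 29] + [5, 15] -> [5, 15, 28, 29]
  Merge [11] + [-2] -> [-2, 11]
  Merge [29] + [2] -> [2, 29]
  Merge [-2, 11] + [2, 29] -> [-2, 2, 11, 29]
  Merge [5, 15, 28, 29] + [-2, 2, 11, 29] -> [-2, 2, 5, 11, 15, 28, 29, 29]


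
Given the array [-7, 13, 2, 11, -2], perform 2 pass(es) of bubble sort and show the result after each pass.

After pass 1: [-7, 2, 11, -2, 13] (3 swaps)
After pass 2: [-7, 2, -2, 11, 13] (1 swaps)
Total swaps: 4


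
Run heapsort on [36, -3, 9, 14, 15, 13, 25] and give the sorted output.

Build heap: [36, 15, 25, 14, -3, 13, 9]
Extract 36: [25, 15, 13, 14, -3, 9, 36]
Extract 25: [15, 14, 13, 9, -3, 25, 36]
Extract 15: [14, 9, 13, -3, 15, 25, 36]
Extract 14: [13, 9, -3, 14, 15, 25, 36]
Extract 13: [9, -3, 13, 14, 15, 25, 36]
Extract 9: [-3, 9, 13, 14, 15, 25, 36]


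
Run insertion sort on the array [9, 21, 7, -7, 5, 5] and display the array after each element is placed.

First element 9 is already 'sorted'
Insert 21: shifted 0 elements -> [9, 21, 7, -7, 5, 5]
Insert 7: shifted 2 elements -> [7, 9, 21, -7, 5, 5]
Insert -7: shifted 3 elements -> [-7, 7, 9, 21, 5, 5]
Insert 5: shifted 3 elements -> [-7, 5, 7, 9, 21, 5]
Insert 5: shifted 3 elements -> [-7, 5, 5, 7, 9, 21]


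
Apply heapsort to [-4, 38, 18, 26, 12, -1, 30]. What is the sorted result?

Build heap: [38, 26, 30, -4, 12, -1, 18]
Extract 38: [30, 26, 18, -4, 12, -1, 38]
Extract 30: [26, 12, 18, -4, -1, 30, 38]
Extract 26: [18, 12, -1, -4, 26, 30, 38]
Extract 18: [12, -4, -1, 18, 26, 30, 38]
Extract 12: [-1, -4, 12, 18, 26, 30, 38]
Extract -1: [-4, -1, 12, 18, 26, 30, 38]


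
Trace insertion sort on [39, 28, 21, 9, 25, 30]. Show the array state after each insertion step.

First element 39 is already 'sorted'
Insert 28: shifted 1 elements -> [28, 39, 21, 9, 25, 30]
Insert 21: shifted 2 elements -> [21, 28, 39, 9, 25, 30]
Insert 9: shifted 3 elements -> [9, 21, 28, 39, 25, 30]
Insert 25: shifted 2 elements -> [9, 21, 25, 28, 39, 30]
Insert 30: shifted 1 elements -> [9, 21, 25, 28, 30, 39]


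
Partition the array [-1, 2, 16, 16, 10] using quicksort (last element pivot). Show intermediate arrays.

Partition 1: pivot=10 at index 2 -> [-1, 2, 10, 16, 16]
Partition 2: pivot=2 at index 1 -> [-1, 2, 10, 16, 16]
Partition 3: pivot=16 at index 4 -> [-1, 2, 10, 16, 16]


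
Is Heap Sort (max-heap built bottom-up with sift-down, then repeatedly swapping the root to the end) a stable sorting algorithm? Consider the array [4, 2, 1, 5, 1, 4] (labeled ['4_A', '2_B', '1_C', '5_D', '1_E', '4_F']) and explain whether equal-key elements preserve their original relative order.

Trace Heap Sort on the labeled array (the key is the number; the letter only tracks identity):
  Build max-heap: [5_D, 4_A, 4_F, 2_B, 1_E, 1_C]
  Swap root 5_D to index 5, re-heapify first 5 -> [4_A, 2_B, 4_F, 1_C, 1_E, 5_D]
  Swap root 4_A to index 4, re-heapify first 4 -> [4_F, 2_B, 1_E, 1_C, 4_A, 5_D]
  Swap root 4_F to index 3, re-heapify first 3 -> [2_B, 1_C, 1_E, 4_F, 4_A, 5_D]
  Swap root 2_B to index 2, re-heapify first 2 -> [1_E, 1_C, 2_B, 4_F, 4_A, 5_D]
  Swap root 1_E to index 1, re-heapify first 1 -> [1_C, 1_E, 2_B, 4_F, 4_A, 5_D]
Final order: [1_C, 1_E, 2_B, 4_F, 4_A, 5_D]
Equal keys:
  value 1: originally 1_C, 1_E; after sorting 1_C, 1_E -> order preserved
  value 4: originally 4_A, 4_F; after sorting 4_F, 4_A -> order changed
Equal keys were reordered, so Heap Sort is not stable: heap construction and root-to-end swaps move elements without regard to the original order of equal keys. (One such input is enough; an unstable sort may happen to preserve order on other inputs, but it gives no guarantee.)
Answer: Not stable


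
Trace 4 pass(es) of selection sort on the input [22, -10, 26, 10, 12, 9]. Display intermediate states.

Pass 1: Select minimum -10 at index 1, swap -> [-10, 22, 26, 10, 12, 9]
Pass 2: Select minimum 9 at index 5, swap -> [-10, 9, 26, 10, 12, 22]
Pass 3: Select minimum 10 at index 3, swap -> [-10, 9, 10, 26, 12, 22]
Pass 4: Select minimum 12 at index 4, swap -> [-10, 9, 10, 12, 26, 22]


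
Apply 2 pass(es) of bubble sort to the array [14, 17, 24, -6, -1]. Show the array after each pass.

After pass 1: [14, 17, -6, -1, 24] (2 swaps)
After pass 2: [14, -6, -1, 17, 24] (2 swaps)
Total swaps: 4


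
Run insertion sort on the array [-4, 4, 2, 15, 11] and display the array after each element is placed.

First element -4 is already 'sorted'
Insert 4: shifted 0 elements -> [-4, 4, 2, 15, 11]
Insert 2: shifted 1 elements -> [-4, 2, 4, 15, 11]
Insert 15: shifted 0 elements -> [-4, 2, 4, 15, 11]
Insert 11: shifted 1 elements -> [-4, 2, 4, 11, 15]


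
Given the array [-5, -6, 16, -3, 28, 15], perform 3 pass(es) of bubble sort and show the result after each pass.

After pass 1: [-6, -5, -3, 16, 15, 28] (3 swaps)
After pass 2: [-6, -5, -3, 15, 16, 28] (1 swaps)
After pass 3: [-6, -5, -3, 15, 16, 28] (0 swaps)
Total swaps: 4


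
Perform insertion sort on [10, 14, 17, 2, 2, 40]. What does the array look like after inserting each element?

First element 10 is already 'sorted'
Insert 14: shifted 0 elements -> [10, 14, 17, 2, 2, 40]
Insert 17: shifted 0 elements -> [10, 14, 17, 2, 2, 40]
Insert 2: shifted 3 elements -> [2, 10, 14, 17, 2, 40]
Insert 2: shifted 3 elements -> [2, 2, 10, 14, 17, 40]
Insert 40: shifted 0 elements -> [2, 2, 10, 14, 17, 40]


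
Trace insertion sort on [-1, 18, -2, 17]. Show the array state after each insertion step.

First element -1 is already 'sorted'
Insert 18: shifted 0 elements -> [-1, 18, -2, 17]
Insert -2: shifted 2 elements -> [-2, -1, 18, 17]
Insert 17: shifted 1 elements -> [-2, -1, 17, 18]


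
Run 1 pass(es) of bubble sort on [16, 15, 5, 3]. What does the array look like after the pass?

After pass 1: [15, 5, 3, 16] (3 swaps)
Total swaps: 3


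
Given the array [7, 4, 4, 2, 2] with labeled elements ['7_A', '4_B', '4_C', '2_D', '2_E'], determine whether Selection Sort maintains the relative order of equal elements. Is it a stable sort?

Trace Selection Sort on the labeled array (the key is the number; the letter only tracks identity):
  Pass 1: minimum of unsorted part is 2_D at index 3; swap it with 7_A at index 0 -> [2_D, 4_B, 4_C, 7_A, 2_E]
  Pass 2: minimum of unsorted part is 2_E at index 4; swap it with 4_B at index 1 -> [2_D, 2_E, 4_C, 7_A, 4_B]
  Pass 3: minimum 4_C is already at index 2; no swap -> [2_D, 2_E, 4_C, 7_A, 4_B]
  Pass 4: minimum of unsorted part is 4_B at index 4; swap it with 7_A at index 3 -> [2_D, 2_E, 4_C, 4_B, 7_A]
Final order: [2_D, 2_E, 4_C, 4_B, 7_A]
Equal keys:
  value 2: originally 2_D, 2_E; after sorting 2_D, 2_E -> order preserved
  value 4: originally 4_B, 4_C; after sorting 4_C, 4_B -> order changed
Equal keys were reordered, so Selection Sort is not stable: the long-range swap that moves the minimum into place can carry an element past an equal key. (One such input is enough; an unstable sort may happen to preserve order on other inputs, but it gives no guarantee.)
Answer: Not stable


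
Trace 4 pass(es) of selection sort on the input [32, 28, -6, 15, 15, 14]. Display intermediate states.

Pass 1: Select minimum -6 at index 2, swap -> [-6, 28, 32, 15, 15, 14]
Pass 2: Select minimum 14 at index 5, swap -> [-6, 14, 32, 15, 15, 28]
Pass 3: Select minimum 15 at index 3, swap -> [-6, 14, 15, 32, 15, 28]
Pass 4: Select minimum 15 at index 4, swap -> [-6, 14, 15, 15, 32, 28]


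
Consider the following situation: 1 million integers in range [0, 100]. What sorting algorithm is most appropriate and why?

Best choice: Counting sort
Reason: O(n + k) where k=100 is small; linear time beats O(n log n)


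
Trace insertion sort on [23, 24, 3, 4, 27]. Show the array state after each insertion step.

First element 23 is already 'sorted'
Insert 24: shifted 0 elements -> [23, 24, 3, 4, 27]
Insert 3: shifted 2 elements -> [3, 23, 24, 4, 27]
Insert 4: shifted 2 elements -> [3, 4, 23, 24, 27]
Insert 27: shifted 0 elements -> [3, 4, 23, 24, 27]


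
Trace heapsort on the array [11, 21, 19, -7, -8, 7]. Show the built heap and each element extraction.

Build heap: [21, 11, 19, -7, -8, 7]
Extract 21: [19, 11, 7, -7, -8, 21]
Extract 19: [11, -7, 7, -8, 19, 21]
Extract 11: [7, -7, -8, 11, 19, 21]
Extract 7: [-7, -8, 7, 11, 19, 21]
Extract -7: [-8, -7, 7, 11, 19, 21]


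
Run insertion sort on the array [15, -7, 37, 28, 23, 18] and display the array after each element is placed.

First element 15 is already 'sorted'
Insert -7: shifted 1 elements -> [-7, 15, 37, 28, 23, 18]
Insert 37: shifted 0 elements -> [-7, 15, 37, 28, 23, 18]
Insert 28: shifted 1 elements -> [-7, 15, 28, 37, 23, 18]
Insert 23: shifted 2 elements -> [-7, 15, 23, 28, 37, 18]
Insert 18: shifted 3 elements -> [-7, 15, 18, 23, 28, 37]


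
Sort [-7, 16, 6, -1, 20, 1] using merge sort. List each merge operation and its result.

Divide and conquer:
  Merge [16] + [6] -> [6, 16]
  Merge [-7] + [6, 16] -> [-7, 6, 16]
  Merge [20] + [1] -> [1, 20]
  Merge [-1] + [1, 20] -> [-1, 1, 20]
  Merge [-7, 6, 16] + [-1, 1, 20] -> [-7, -1, 1, 6, 16, 20]


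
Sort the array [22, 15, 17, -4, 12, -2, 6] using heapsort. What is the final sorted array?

Build heap: [22, 15, 17, -4, 12, -2, 6]
Extract 22: [17, 15, 6, -4, 12, -2, 22]
Extract 17: [15, 12, 6, -4, -2, 17, 22]
Extract 15: [12, -2, 6, -4, 15, 17, 22]
Extract 12: [6, -2, -4, 12, 15, 17, 22]
Extract 6: [-2, -4, 6, 12, 15, 17, 22]
Extract -2: [-4, -2, 6, 12, 15, 17, 22]


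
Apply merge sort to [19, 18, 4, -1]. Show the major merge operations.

Divide and conquer:
  Merge [19] + [18] -> [18, 19]
  Merge [4] + [-1] -> [-1, 4]
  Merge [18, 19] + [-1, 4] -> [-1, 4, 18, 19]


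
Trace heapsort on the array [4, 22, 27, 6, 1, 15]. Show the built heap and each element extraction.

Build heap: [27, 22, 15, 6, 1, 4]
Extract 27: [22, 6, 15, 4, 1, 27]
Extract 22: [15, 6, 1, 4, 22, 27]
Extract 15: [6, 4, 1, 15, 22, 27]
Extract 6: [4, 1, 6, 15, 22, 27]
Extract 4: [1, 4, 6, 15, 22, 27]


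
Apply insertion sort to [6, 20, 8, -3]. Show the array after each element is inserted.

First element 6 is already 'sorted'
Insert 20: shifted 0 elements -> [6, 20, 8, -3]
Insert 8: shifted 1 elements -> [6, 8, 20, -3]
Insert -3: shifted 3 elements -> [-3, 6, 8, 20]


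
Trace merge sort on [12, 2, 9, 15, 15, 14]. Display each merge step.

Divide and conquer:
  Merge [2] + [9] -> [2, 9]
  Merge [12] + [2, 9] -> [2, 9, 12]
  Merge [15] + [14] -> [14, 15]
  Merge [15] + [14, 15] -> [14, 15, 15]
  Merge [2, 9, 12] + [14, 15, 15] -> [2, 9, 12, 14, 15, 15]


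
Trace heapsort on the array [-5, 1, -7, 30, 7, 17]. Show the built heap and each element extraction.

Build heap: [30, 7, 17, 1, -5, -7]
Extract 30: [17, 7, -7, 1, -5, 30]
Extract 17: [7, 1, -7, -5, 17, 30]
Extract 7: [1, -5, -7, 7, 17, 30]
Extract 1: [-5, -7, 1, 7, 17, 30]
Extract -5: [-7, -5, 1, 7, 17, 30]


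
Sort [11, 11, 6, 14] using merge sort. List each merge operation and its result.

Divide and conquer:
  Merge [11] + [11] -> [11, 11]
  Merge [6] + [14] -> [6, 14]
  Merge [11, 11] + [6, 14] -> [6, 11, 11, 14]


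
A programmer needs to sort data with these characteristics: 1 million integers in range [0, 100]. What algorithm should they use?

Best choice: Counting sort
Reason: O(n + k) where k=100 is small; linear time beats O(n log n)


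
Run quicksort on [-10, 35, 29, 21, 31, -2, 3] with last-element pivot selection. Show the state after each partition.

Partition 1: pivot=3 at index 2 -> [-10, -2, 3, 21, 31, 35, 29]
Partition 2: pivot=-2 at index 1 -> [-10, -2, 3, 21, 31, 35, 29]
Partition 3: pivot=29 at index 4 -> [-10, -2, 3, 21, 29, 35, 31]
Partition 4: pivot=31 at index 5 -> [-10, -2, 3, 21, 29, 31, 35]


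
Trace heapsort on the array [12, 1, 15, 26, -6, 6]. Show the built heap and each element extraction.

Build heap: [26, 12, 15, 1, -6, 6]
Extract 26: [15, 12, 6, 1, -6, 26]
Extract 15: [12, 1, 6, -6, 15, 26]
Extract 12: [6, 1, -6, 12, 15, 26]
Extract 6: [1, -6, 6, 12, 15, 26]
Extract 1: [-6, 1, 6, 12, 15, 26]


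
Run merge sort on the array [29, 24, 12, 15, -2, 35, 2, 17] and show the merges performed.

Divide and conquer:
  Merge [29] + [24] -> [24, 29]
  Merge [12] + [15] -> [12, 15]
  Merge [24, 29] + [12, 15] -> [12, 15, 24, 29]
  Merge [-2] + [35] -> [-2, 35]
  Merge [2] + [17] -> [2, 17]
  Merge [-2, 35] + [2, 17] -> [-2, 2, 17, 35]
  Merge [12, 15, 24, 29] + [-2, 2, 17, 35] -> [-2, 2, 12, 15, 17, 24, 29, 35]


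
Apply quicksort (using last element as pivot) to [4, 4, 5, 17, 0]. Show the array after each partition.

Partition 1: pivot=0 at index 0 -> [0, 4, 5, 17, 4]
Partition 2: pivot=4 at index 2 -> [0, 4, 4, 17, 5]
Partition 3: pivot=5 at index 3 -> [0, 4, 4, 5, 17]


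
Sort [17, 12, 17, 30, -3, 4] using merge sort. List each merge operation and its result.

Divide and conquer:
  Merge [12] + [17] -> [12, 17]
  Merge [17] + [12, 17] -> [12, 17, 17]
  Merge [-3] + [4] -> [-3, 4]
  Merge [30] + [-3, 4] -> [-3, 4, 30]
  Merge [12, 17, 17] + [-3, 4, 30] -> [-3, 4, 12, 17, 17, 30]


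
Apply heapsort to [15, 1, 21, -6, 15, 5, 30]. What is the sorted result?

Build heap: [30, 15, 21, -6, 1, 5, 15]
Extract 30: [21, 15, 15, -6, 1, 5, 30]
Extract 21: [15, 5, 15, -6, 1, 21, 30]
Extract 15: [15, 5, 1, -6, 15, 21, 30]
Extract 15: [5, -6, 1, 15, 15, 21, 30]
Extract 5: [1, -6, 5, 15, 15, 21, 30]
Extract 1: [-6, 1, 5, 15, 15, 21, 30]


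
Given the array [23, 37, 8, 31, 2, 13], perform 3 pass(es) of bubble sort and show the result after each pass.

After pass 1: [23, 8, 31, 2, 13, 37] (4 swaps)
After pass 2: [8, 23, 2, 13, 31, 37] (3 swaps)
After pass 3: [8, 2, 13, 23, 31, 37] (2 swaps)
Total swaps: 9


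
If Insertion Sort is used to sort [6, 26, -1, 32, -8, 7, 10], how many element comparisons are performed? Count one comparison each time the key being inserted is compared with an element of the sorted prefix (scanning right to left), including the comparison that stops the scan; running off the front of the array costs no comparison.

Insert 26: 6 <= 26 (stop) = 1 comparison(s) -> [6, 26, -1, 32, -8, 7, 10]
Insert -1: 26 > -1 (shift), 6 > -1 (shift), reached front = 2 comparison(s) -> [-1, 6, 26, 32, -8, 7, 10]
Insert 32: 26 <= 32 (stop) = 1 comparison(s) -> [-1, 6, 26, 32, -8, 7, 10]
Insert -8: 32 > -8 (shift), 26 > -8 (shift), 6 > -8 (shift), -1 > -8 (shift), reached front = 4 comparison(s) -> [-8, -1, 6, 26, 32, 7, 10]
Insert 7: 32 > 7 (shift), 26 > 7 (shift), 6 <= 7 (stop) = 3 comparison(s) -> [-8, -1, 6, 7, 26, 32, 10]
Insert 10: 32 > 10 (shift), 26 > 10 (shift), 7 <= 10 (stop) = 3 comparison(s) -> [-8, -1, 6, 7, 10, 26, 32]
Total comparisons: 1 + 2 + 1 + 4 + 3 + 3 = 14


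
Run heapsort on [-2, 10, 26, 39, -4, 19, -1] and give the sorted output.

Build heap: [39, 10, 26, -2, -4, 19, -1]
Extract 39: [26, 10, 19, -2, -4, -1, 39]
Extract 26: [19, 10, -1, -2, -4, 26, 39]
Extract 19: [10, -2, -1, -4, 19, 26, 39]
Extract 10: [-1, -2, -4, 10, 19, 26, 39]
Extract -1: [-2, -4, -1, 10, 19, 26, 39]
Extract -2: [-4, -2, -1, 10, 19, 26, 39]


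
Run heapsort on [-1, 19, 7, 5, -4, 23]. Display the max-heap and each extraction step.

Build heap: [23, 19, 7, 5, -4, -1]
Extract 23: [19, 5, 7, -1, -4, 23]
Extract 19: [7, 5, -4, -1, 19, 23]
Extract 7: [5, -1, -4, 7, 19, 23]
Extract 5: [-1, -4, 5, 7, 19, 23]
Extract -1: [-4, -1, 5, 7, 19, 23]


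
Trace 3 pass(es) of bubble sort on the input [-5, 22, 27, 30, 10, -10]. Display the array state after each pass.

After pass 1: [-5, 22, 27, 10, -10, 30] (2 swaps)
After pass 2: [-5, 22, 10, -10, 27, 30] (2 swaps)
After pass 3: [-5, 10, -10, 22, 27, 30] (2 swaps)
Total swaps: 6


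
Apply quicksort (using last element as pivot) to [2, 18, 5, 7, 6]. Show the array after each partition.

Partition 1: pivot=6 at index 2 -> [2, 5, 6, 7, 18]
Partition 2: pivot=5 at index 1 -> [2, 5, 6, 7, 18]
Partition 3: pivot=18 at index 4 -> [2, 5, 6, 7, 18]


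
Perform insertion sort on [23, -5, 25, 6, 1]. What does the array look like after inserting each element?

First element 23 is already 'sorted'
Insert -5: shifted 1 elements -> [-5, 23, 25, 6, 1]
Insert 25: shifted 0 elements -> [-5, 23, 25, 6, 1]
Insert 6: shifted 2 elements -> [-5, 6, 23, 25, 1]
Insert 1: shifted 3 elements -> [-5, 1, 6, 23, 25]


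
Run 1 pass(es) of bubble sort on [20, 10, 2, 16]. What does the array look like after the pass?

After pass 1: [10, 2, 16, 20] (3 swaps)
Total swaps: 3


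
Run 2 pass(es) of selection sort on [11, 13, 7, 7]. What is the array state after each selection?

Pass 1: Select minimum 7 at index 2, swap -> [7, 13, 11, 7]
Pass 2: Select minimum 7 at index 3, swap -> [7, 7, 11, 13]


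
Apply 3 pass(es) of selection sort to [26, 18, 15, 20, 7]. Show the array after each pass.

Pass 1: Select minimum 7 at index 4, swap -> [7, 18, 15, 20, 26]
Pass 2: Select minimum 15 at index 2, swap -> [7, 15, 18, 20, 26]
Pass 3: Select minimum 18 at index 2, swap -> [7, 15, 18, 20, 26]


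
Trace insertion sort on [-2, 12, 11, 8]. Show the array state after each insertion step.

First element -2 is already 'sorted'
Insert 12: shifted 0 elements -> [-2, 12, 11, 8]
Insert 11: shifted 1 elements -> [-2, 11, 12, 8]
Insert 8: shifted 2 elements -> [-2, 8, 11, 12]


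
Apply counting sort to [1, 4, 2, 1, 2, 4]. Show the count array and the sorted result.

Count array: [0, 2, 2, 0, 2]
(count[i] = number of elements equal to i)
Cumulative count: [0, 2, 4, 4, 6]
Sorted: [1, 1, 2, 2, 4, 4]


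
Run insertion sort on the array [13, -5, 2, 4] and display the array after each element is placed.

First element 13 is already 'sorted'
Insert -5: shifted 1 elements -> [-5, 13, 2, 4]
Insert 2: shifted 1 elements -> [-5, 2, 13, 4]
Insert 4: shifted 1 elements -> [-5, 2, 4, 13]


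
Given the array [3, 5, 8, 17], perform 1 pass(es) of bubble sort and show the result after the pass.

After pass 1: [3, 5, 8, 17] (0 swaps)
Total swaps: 0


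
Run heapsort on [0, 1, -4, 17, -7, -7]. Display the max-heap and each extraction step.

Build heap: [17, 1, -4, 0, -7, -7]
Extract 17: [1, 0, -4, -7, -7, 17]
Extract 1: [0, -7, -4, -7, 1, 17]
Extract 0: [-4, -7, -7, 0, 1, 17]
Extract -4: [-7, -7, -4, 0, 1, 17]
Extract -7: [-7, -7, -4, 0, 1, 17]


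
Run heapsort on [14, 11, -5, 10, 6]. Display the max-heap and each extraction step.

Build heap: [14, 11, -5, 10, 6]
Extract 14: [11, 10, -5, 6, 14]
Extract 11: [10, 6, -5, 11, 14]
Extract 10: [6, -5, 10, 11, 14]
Extract 6: [-5, 6, 10, 11, 14]


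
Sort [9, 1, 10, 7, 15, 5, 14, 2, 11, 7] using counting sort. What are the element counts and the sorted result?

Count array: [0, 1, 1, 0, 0, 1, 0, 2, 0, 1, 1, 1, 0, 0, 1, 1]
(count[i] = number of elements equal to i)
Cumulative count: [0, 1, 2, 2, 2, 3, 3, 5, 5, 6, 7, 8, 8, 8, 9, 10]
Sorted: [1, 2, 5, 7, 7, 9, 10, 11, 14, 15]


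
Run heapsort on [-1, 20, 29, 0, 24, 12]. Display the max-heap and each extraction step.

Build heap: [29, 24, 12, 0, 20, -1]
Extract 29: [24, 20, 12, 0, -1, 29]
Extract 24: [20, 0, 12, -1, 24, 29]
Extract 20: [12, 0, -1, 20, 24, 29]
Extract 12: [0, -1, 12, 20, 24, 29]
Extract 0: [-1, 0, 12, 20, 24, 29]


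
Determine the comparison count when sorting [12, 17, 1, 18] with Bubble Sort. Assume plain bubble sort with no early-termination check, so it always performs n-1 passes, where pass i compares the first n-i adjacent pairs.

Pass 1: compare adjacent pairs (0,1)..(2,3) = 3 comparison(s), 1 swap(s) -> [12, 1, 17, 18]
Pass 2: compare adjacent pairs (0,1)..(1,2) = 2 comparison(s), 1 swap(s) -> [1, 12, 17, 18]
Pass 3: compare adjacent pairs (0,1)..(0,1) = 1 comparison(s), 0 swap(s) -> [1, 12, 17, 18]
Total comparisons: 3 + 2 + 1 = 6


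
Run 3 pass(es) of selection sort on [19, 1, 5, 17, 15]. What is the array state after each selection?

Pass 1: Select minimum 1 at index 1, swap -> [1, 19, 5, 17, 15]
Pass 2: Select minimum 5 at index 2, swap -> [1, 5, 19, 17, 15]
Pass 3: Select minimum 15 at index 4, swap -> [1, 5, 15, 17, 19]


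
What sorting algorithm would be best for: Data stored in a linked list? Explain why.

Best choice: Merge sort
Reason: Merge sort doesn't require random access; can be done in O(1) extra space for linked lists


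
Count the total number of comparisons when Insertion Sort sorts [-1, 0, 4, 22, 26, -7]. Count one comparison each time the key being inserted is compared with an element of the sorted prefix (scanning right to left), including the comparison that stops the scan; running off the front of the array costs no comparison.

Insert 0: -1 <= 0 (stop) = 1 comparison(s) -> [-1, 0, 4, 22, 26, -7]
Insert 4: 0 <= 4 (stop) = 1 comparison(s) -> [-1, 0, 4, 22, 26, -7]
Insert 22: 4 <= 22 (stop) = 1 comparison(s) -> [-1, 0, 4, 22, 26, -7]
Insert 26: 22 <= 26 (stop) = 1 comparison(s) -> [-1, 0, 4, 22, 26, -7]
Insert -7: 26 > -7 (shift), 22 > -7 (shift), 4 > -7 (shift), 0 > -7 (shift), -1 > -7 (shift), reached front = 5 comparison(s) -> [-7, -1, 0, 4, 22, 26]
Total comparisons: 1 + 1 + 1 + 1 + 5 = 9


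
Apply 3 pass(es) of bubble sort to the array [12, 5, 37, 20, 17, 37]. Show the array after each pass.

After pass 1: [5, 12, 20, 17, 37, 37] (3 swaps)
After pass 2: [5, 12, 17, 20, 37, 37] (1 swaps)
After pass 3: [5, 12, 17, 20, 37, 37] (0 swaps)
Total swaps: 4


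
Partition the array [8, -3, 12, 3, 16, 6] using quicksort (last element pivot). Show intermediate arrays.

Partition 1: pivot=6 at index 2 -> [-3, 3, 6, 8, 16, 12]
Partition 2: pivot=3 at index 1 -> [-3, 3, 6, 8, 16, 12]
Partition 3: pivot=12 at index 4 -> [-3, 3, 6, 8, 12, 16]


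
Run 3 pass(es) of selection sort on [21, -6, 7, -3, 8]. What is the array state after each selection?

Pass 1: Select minimum -6 at index 1, swap -> [-6, 21, 7, -3, 8]
Pass 2: Select minimum -3 at index 3, swap -> [-6, -3, 7, 21, 8]
Pass 3: Select minimum 7 at index 2, swap -> [-6, -3, 7, 21, 8]


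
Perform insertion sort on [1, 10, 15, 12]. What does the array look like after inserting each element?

First element 1 is already 'sorted'
Insert 10: shifted 0 elements -> [1, 10, 15, 12]
Insert 15: shifted 0 elements -> [1, 10, 15, 12]
Insert 12: shifted 1 elements -> [1, 10, 12, 15]


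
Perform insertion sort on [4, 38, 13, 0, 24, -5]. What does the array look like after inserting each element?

First element 4 is already 'sorted'
Insert 38: shifted 0 elements -> [4, 38, 13, 0, 24, -5]
Insert 13: shifted 1 elements -> [4, 13, 38, 0, 24, -5]
Insert 0: shifted 3 elements -> [0, 4, 13, 38, 24, -5]
Insert 24: shifted 1 elements -> [0, 4, 13, 24, 38, -5]
Insert -5: shifted 5 elements -> [-5, 0, 4, 13, 24, 38]


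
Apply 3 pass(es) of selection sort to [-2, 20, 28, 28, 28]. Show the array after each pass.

Pass 1: Select minimum -2 at index 0, swap -> [-2, 20, 28, 28, 28]
Pass 2: Select minimum 20 at index 1, swap -> [-2, 20, 28, 28, 28]
Pass 3: Select minimum 28 at index 2, swap -> [-2, 20, 28, 28, 28]


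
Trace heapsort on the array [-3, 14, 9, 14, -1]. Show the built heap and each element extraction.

Build heap: [14, 14, 9, -3, -1]
Extract 14: [14, -1, 9, -3, 14]
Extract 14: [9, -1, -3, 14, 14]
Extract 9: [-1, -3, 9, 14, 14]
Extract -1: [-3, -1, 9, 14, 14]


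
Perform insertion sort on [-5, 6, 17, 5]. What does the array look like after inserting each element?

First element -5 is already 'sorted'
Insert 6: shifted 0 elements -> [-5, 6, 17, 5]
Insert 17: shifted 0 elements -> [-5, 6, 17, 5]
Insert 5: shifted 2 elements -> [-5, 5, 6, 17]


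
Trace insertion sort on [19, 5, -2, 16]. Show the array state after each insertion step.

First element 19 is already 'sorted'
Insert 5: shifted 1 elements -> [5, 19, -2, 16]
Insert -2: shifted 2 elements -> [-2, 5, 19, 16]
Insert 16: shifted 1 elements -> [-2, 5, 16, 19]


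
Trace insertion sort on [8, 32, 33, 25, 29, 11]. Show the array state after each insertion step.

First element 8 is already 'sorted'
Insert 32: shifted 0 elements -> [8, 32, 33, 25, 29, 11]
Insert 33: shifted 0 elements -> [8, 32, 33, 25, 29, 11]
Insert 25: shifted 2 elements -> [8, 25, 32, 33, 29, 11]
Insert 29: shifted 2 elements -> [8, 25, 29, 32, 33, 11]
Insert 11: shifted 4 elements -> [8, 11, 25, 29, 32, 33]


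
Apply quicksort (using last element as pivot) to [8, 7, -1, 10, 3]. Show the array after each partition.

Partition 1: pivot=3 at index 1 -> [-1, 3, 8, 10, 7]
Partition 2: pivot=7 at index 2 -> [-1, 3, 7, 10, 8]
Partition 3: pivot=8 at index 3 -> [-1, 3, 7, 8, 10]


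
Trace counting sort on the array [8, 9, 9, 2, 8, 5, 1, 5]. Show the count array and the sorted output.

Count array: [0, 1, 1, 0, 0, 2, 0, 0, 2, 2]
(count[i] = number of elements equal to i)
Cumulative count: [0, 1, 2, 2, 2, 4, 4, 4, 6, 8]
Sorted: [1, 2, 5, 5, 8, 8, 9, 9]


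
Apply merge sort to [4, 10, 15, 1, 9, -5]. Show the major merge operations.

Divide and conquer:
  Merge [10] + [15] -> [10, 15]
  Merge [4] + [10, 15] -> [4, 10, 15]
  Merge [9] + [-5] -> [-5, 9]
  Merge [1] + [-5, 9] -> [-5, 1, 9]
  Merge [4, 10, 15] + [-5, 1, 9] -> [-5, 1, 4, 9, 10, 15]


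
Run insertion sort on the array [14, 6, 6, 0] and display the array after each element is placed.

First element 14 is already 'sorted'
Insert 6: shifted 1 elements -> [6, 14, 6, 0]
Insert 6: shifted 1 elements -> [6, 6, 14, 0]
Insert 0: shifted 3 elements -> [0, 6, 6, 14]


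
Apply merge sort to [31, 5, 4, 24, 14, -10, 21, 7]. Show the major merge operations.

Divide and conquer:
  Merge [31] + [5] -> [5, 31]
  Merge [4] + [24] -> [4, 24]
  Merge [5, 31] + [4, 24] -> [4, 5, 24, 31]
  Merge [14] + [-10] -> [-10, 14]
  Merge [21] + [7] -> [7, 21]
  Merge [-10, 14] + [7, 21] -> [-10, 7, 14, 21]
  Merge [4, 5, 24, 31] + [-10, 7, 14, 21] -> [-10, 4, 5, 7, 14, 21, 24, 31]


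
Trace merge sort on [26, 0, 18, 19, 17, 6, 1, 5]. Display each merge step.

Divide and conquer:
  Merge [26] + [0] -> [0, 26]
  Merge [18] + [19] -> [18, 19]
  Merge [0, 26] + [18, 19] -> [0, 18, 19, 26]
  Merge [17] + [6] -> [6, 17]
  Merge [1] + [5] -> [1, 5]
  Merge [6, 17] + [1, 5] -> [1, 5, 6, 17]
  Merge [0, 18, 19, 26] + [1, 5, 6, 17] -> [0, 1, 5, 6, 17, 18, 19, 26]


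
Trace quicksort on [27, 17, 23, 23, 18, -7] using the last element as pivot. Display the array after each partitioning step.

Partition 1: pivot=-7 at index 0 -> [-7, 17, 23, 23, 18, 27]
Partition 2: pivot=27 at index 5 -> [-7, 17, 23, 23, 18, 27]
Partition 3: pivot=18 at index 2 -> [-7, 17, 18, 23, 23, 27]
Partition 4: pivot=23 at index 4 -> [-7, 17, 18, 23, 23, 27]


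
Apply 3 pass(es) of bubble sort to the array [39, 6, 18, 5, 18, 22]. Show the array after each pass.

After pass 1: [6, 18, 5, 18, 22, 39] (5 swaps)
After pass 2: [6, 5, 18, 18, 22, 39] (1 swaps)
After pass 3: [5, 6, 18, 18, 22, 39] (1 swaps)
Total swaps: 7


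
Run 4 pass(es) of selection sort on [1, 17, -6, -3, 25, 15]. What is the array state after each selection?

Pass 1: Select minimum -6 at index 2, swap -> [-6, 17, 1, -3, 25, 15]
Pass 2: Select minimum -3 at index 3, swap -> [-6, -3, 1, 17, 25, 15]
Pass 3: Select minimum 1 at index 2, swap -> [-6, -3, 1, 17, 25, 15]
Pass 4: Select minimum 15 at index 5, swap -> [-6, -3, 1, 15, 25, 17]


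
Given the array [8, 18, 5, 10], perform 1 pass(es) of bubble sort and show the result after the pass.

After pass 1: [8, 5, 10, 18] (2 swaps)
Total swaps: 2


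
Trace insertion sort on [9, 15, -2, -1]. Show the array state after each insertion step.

First element 9 is already 'sorted'
Insert 15: shifted 0 elements -> [9, 15, -2, -1]
Insert -2: shifted 2 elements -> [-2, 9, 15, -1]
Insert -1: shifted 2 elements -> [-2, -1, 9, 15]


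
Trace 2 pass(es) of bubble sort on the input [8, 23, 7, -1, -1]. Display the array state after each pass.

After pass 1: [8, 7, -1, -1, 23] (3 swaps)
After pass 2: [7, -1, -1, 8, 23] (3 swaps)
Total swaps: 6


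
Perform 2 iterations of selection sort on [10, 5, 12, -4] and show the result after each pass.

Pass 1: Select minimum -4 at index 3, swap -> [-4, 5, 12, 10]
Pass 2: Select minimum 5 at index 1, swap -> [-4, 5, 12, 10]


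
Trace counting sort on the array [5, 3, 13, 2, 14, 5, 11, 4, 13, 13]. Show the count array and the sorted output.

Count array: [0, 0, 1, 1, 1, 2, 0, 0, 0, 0, 0, 1, 0, 3, 1]
(count[i] = number of elements equal to i)
Cumulative count: [0, 0, 1, 2, 3, 5, 5, 5, 5, 5, 5, 6, 6, 9, 10]
Sorted: [2, 3, 4, 5, 5, 11, 13, 13, 13, 14]


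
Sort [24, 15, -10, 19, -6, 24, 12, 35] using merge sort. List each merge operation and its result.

Divide and conquer:
  Merge [24] + [15] -> [15, 24]
  Merge [-10] + [19] -> [-10, 19]
  Merge [15, 24] + [-10, 19] -> [-10, 15, 19, 24]
  Merge [-6] + [24] -> [-6, 24]
  Merge [12] + [35] -> [12, 35]
  Merge [-6, 24] + [12, 35] -> [-6, 12, 24, 35]
  Merge [-10, 15, 19, 24] + [-6, 12, 24, 35] -> [-10, -6, 12, 15, 19, 24, 24, 35]


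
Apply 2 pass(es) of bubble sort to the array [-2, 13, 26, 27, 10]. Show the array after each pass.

After pass 1: [-2, 13, 26, 10, 27] (1 swaps)
After pass 2: [-2, 13, 10, 26, 27] (1 swaps)
Total swaps: 2


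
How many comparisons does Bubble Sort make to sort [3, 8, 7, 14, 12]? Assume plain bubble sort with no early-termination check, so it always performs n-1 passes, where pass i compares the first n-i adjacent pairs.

Pass 1: compare adjacent pairs (0,1)..(3,4) = 4 comparison(s), 2 swap(s) -> [3, 7, 8, 12, 14]
Pass 2: compare adjacent pairs (0,1)..(2,3) = 3 comparison(s), 0 swap(s) -> [3, 7, 8, 12, 14]
Pass 3: compare adjacent pairs (0,1)..(1,2) = 2 comparison(s), 0 swap(s) -> [3, 7, 8, 12, 14]
Pass 4: compare adjacent pairs (0,1)..(0,1) = 1 comparison(s), 0 swap(s) -> [3, 7, 8, 12, 14]
Total comparisons: 4 + 3 + 2 + 1 = 10
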